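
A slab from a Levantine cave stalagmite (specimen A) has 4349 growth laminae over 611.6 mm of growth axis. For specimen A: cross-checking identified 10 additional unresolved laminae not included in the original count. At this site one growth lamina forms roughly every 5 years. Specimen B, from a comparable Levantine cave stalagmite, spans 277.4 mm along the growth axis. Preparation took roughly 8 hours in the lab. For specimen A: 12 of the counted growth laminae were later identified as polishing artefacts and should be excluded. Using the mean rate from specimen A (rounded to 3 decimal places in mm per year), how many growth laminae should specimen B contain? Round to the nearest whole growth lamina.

1981 growth laminae

Specimen A: true growth lamina count = 4349 − 12 + 10 = 4347.
Specimen A: 4347 growth laminae at 5 years each span 4347 × 5 = 21735 years.
A: 611.6 mm over 21735 years gives 611.6 / 21735 ≈ 0.028 mm per year.
Specimen B: 277.4 mm / 0.028 mm per year = 9907.14 years; at 5 years per growth lamina that is 9907.14 / 5 ≈ 1981 growth laminae.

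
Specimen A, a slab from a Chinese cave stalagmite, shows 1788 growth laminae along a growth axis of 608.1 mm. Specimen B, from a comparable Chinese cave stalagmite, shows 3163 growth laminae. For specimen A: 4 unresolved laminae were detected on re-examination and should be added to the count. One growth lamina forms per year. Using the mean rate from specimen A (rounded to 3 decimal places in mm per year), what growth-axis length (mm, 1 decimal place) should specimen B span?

1072.3 mm

Specimen A: adjusted count: 1788 + 4 = 1792 growth laminae.
A: 608.1 mm over 1792 years gives 608.1 / 1792 ≈ 0.339 mm/year.
Length of B = 0.339 × 3163 = 1072.3 mm.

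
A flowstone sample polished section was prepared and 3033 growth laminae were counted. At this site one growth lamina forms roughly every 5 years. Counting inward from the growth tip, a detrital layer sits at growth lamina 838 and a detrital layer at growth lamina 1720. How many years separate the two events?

4410 years

The two markers are separated by 1720 − 838 = 882 growth laminae.
882 growth laminae at 5 years each span 882 × 5 = 4410 years.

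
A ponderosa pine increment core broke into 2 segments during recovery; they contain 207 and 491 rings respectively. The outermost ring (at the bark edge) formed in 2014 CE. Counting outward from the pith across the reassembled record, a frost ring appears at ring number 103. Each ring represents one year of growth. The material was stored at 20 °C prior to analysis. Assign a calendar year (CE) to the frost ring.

Total rings = 207 + 491 = 698.
698 − 103 = 595 rings lie beyond the frost ring toward the bark edge.
2014 − 595 = 1419 CE.

1419 CE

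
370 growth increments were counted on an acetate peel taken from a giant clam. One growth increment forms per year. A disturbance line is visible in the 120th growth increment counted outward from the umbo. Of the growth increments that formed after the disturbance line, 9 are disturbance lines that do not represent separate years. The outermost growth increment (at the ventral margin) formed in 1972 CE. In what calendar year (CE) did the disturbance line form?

1731 CE

The disturbance line sits at growth increment 120 from the umbo, so 370 − 120 = 250 growth increments formed after it.
Removing the 9 false growth increments leaves 250 − 9 = 241 true growth increments beyond the disturbance line.
1972 − 241 = 1731 CE.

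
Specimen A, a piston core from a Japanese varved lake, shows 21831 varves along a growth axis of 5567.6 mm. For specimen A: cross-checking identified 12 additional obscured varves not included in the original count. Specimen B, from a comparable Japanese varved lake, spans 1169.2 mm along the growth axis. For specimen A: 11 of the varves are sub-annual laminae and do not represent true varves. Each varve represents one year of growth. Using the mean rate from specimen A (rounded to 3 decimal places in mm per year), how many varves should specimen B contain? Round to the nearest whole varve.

Specimen A: after corrections the count is 21831 − 11 + 12 = 21832 varves.
A: Mean rate = 5567.6 mm / 21832 years ≈ 0.255 mm/year.
Specimen B: 1169.2 mm / 0.255 mm per year = 4585.10 years ≈ 4585 varves.

4585 varves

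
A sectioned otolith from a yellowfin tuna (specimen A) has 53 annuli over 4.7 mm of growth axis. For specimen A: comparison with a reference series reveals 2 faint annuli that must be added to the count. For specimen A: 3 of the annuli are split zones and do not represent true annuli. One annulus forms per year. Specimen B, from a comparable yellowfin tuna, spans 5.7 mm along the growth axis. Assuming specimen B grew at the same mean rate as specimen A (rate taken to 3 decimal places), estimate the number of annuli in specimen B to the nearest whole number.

Specimen A: adjusted count: 53 − 3 + 2 = 52 annuli.
A: Extension rate ≈ 4.7 / 52 = 0.090 mm/yr.
B spans 5.7 / 0.090 = 63.33 years ≈ 63 annuli.

63 annuli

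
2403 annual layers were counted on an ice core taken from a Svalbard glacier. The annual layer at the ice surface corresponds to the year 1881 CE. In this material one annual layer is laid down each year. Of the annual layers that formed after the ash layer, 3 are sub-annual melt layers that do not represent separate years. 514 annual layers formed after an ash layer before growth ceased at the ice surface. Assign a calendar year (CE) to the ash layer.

There are 514 annual layers younger than the ash layer.
514 − 3 false = 511 true annual layers after the ash layer.
1881 − 511 = 1370 CE.

1370 CE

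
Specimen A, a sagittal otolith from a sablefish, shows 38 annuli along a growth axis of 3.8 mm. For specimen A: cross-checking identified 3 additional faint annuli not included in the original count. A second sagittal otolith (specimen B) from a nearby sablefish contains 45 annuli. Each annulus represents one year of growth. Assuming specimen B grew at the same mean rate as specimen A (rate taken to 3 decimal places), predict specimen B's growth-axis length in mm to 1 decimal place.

Specimen A: correcting the raw count gives 38 + 3 = 41 true annuli.
A: 3.8 mm over 41 years gives 3.8 / 41 ≈ 0.093 mm/year.
B's length ≈ 0.093 × 45 = 4.2 mm.

4.2 mm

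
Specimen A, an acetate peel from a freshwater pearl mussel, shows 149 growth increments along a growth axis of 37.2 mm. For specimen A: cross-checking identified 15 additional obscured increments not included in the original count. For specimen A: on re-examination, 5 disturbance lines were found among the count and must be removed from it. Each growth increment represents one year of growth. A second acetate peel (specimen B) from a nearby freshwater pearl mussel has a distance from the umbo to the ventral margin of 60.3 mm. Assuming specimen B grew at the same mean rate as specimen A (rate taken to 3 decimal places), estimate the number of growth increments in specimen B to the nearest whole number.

258 growth increments

Specimen A: after corrections the count is 149 − 5 + 15 = 159 growth increments.
A: Extension rate ≈ 37.2 / 159 = 0.234 mm per year.
For B, 60.3 / 0.234 = 257.69 years ≈ 258 growth increments.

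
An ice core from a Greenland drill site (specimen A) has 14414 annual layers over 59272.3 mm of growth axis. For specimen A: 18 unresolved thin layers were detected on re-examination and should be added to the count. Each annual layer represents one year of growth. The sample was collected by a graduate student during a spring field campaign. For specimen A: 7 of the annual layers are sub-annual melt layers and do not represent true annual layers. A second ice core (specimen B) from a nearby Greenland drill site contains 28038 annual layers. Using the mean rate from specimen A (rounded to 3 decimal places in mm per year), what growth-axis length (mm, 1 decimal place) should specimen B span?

115208.1 mm

Specimen A: after corrections the count is 14414 − 7 + 18 = 14425 annual layers.
A: Extension rate ≈ 59272.3 / 14425 = 4.109 mm per year.
Length of B = 4.109 × 28038 = 115208.1 mm.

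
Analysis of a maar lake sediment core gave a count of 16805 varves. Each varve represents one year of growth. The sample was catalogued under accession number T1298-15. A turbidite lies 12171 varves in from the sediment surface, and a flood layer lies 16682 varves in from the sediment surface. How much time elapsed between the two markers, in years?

The two markers are separated by 16682 − 12171 = 4511 varves.
At one varve per year, 4511 years elapsed between them.

4511 years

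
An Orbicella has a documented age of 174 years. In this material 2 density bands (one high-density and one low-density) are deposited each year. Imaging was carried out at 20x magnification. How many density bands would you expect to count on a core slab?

348 density bands

174 years at 2 density bands per year gives 174 × 2 = 348 density bands.
So 348 density bands should be present.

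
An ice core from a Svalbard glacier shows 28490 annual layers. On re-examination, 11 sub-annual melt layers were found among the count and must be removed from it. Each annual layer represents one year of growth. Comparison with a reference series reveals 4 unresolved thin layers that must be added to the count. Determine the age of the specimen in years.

Adjusted count: 28490 − 11 + 4 = 28483 annual layers.
One annual layer per year makes the duration 28483 years.

28483 years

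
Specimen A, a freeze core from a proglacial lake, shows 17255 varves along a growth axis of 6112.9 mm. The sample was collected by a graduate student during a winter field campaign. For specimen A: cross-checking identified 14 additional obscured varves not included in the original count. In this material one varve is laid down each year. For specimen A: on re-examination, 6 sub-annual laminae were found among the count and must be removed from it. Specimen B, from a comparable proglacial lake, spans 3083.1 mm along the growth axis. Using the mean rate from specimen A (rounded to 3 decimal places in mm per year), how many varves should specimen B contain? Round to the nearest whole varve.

Specimen A: adjusted count: 17255 − 6 + 14 = 17263 varves.
A: Extension rate ≈ 6112.9 / 17263 = 0.354 mm/yr.
Specimen B: 3083.1 mm / 0.354 mm per year = 8709.32 years ≈ 8709 varves.

8709 varves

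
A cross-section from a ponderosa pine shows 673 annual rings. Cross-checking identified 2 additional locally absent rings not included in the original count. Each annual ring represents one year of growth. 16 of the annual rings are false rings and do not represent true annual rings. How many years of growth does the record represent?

659 years

After corrections the count is 673 − 16 + 2 = 659 annual rings.
At one annual ring per year, that is 659 years.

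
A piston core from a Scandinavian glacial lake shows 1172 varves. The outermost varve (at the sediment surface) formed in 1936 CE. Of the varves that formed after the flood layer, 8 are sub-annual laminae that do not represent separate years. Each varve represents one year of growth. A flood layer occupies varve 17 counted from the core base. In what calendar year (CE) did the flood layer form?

789 CE

The flood layer sits at varve 17 from the core base, so 1172 − 17 = 1155 varves formed after it.
Excluding 8 false varves: 1155 − 8 = 1147.
1936 − 1147 = 789 CE.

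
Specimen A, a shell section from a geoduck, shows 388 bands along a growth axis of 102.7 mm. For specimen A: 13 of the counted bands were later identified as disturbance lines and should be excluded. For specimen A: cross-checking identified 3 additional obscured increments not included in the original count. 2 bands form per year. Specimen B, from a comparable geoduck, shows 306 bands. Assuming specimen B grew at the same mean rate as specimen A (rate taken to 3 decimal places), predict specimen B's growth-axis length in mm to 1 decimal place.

83.1 mm

Specimen A: correcting the raw count gives 388 − 13 + 3 = 378 true bands.
Specimen A: dividing by 2 bands per year: 378 / 2 = 189 years.
A: Mean rate = 102.7 mm / 189 years ≈ 0.543 mm per year.
Specimen B: dividing by 2 bands per year: 306 / 2 = 153 years. Length of B = 0.543 × 153 = 83.1 mm.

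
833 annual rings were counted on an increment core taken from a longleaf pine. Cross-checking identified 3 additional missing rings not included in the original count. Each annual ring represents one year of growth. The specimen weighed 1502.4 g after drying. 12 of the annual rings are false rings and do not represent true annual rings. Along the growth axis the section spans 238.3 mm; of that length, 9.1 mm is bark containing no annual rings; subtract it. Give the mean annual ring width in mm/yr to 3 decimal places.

0.278 mm/yr

After corrections the count is 833 − 12 + 3 = 824 annual rings.
Net length = 238.3 − 9.1 = 229.2 mm.
229.2 mm over 824 years gives 229.2 / 824 ≈ 0.278 mm/yr.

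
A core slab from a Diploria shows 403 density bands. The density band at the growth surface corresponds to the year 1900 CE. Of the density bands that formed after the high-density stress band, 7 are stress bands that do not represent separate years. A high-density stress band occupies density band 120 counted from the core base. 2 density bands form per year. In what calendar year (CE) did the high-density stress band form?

1762 CE

403 − 120 = 283 density bands lie beyond the high-density stress band toward the growth surface.
Removing the 7 false density bands leaves 283 − 7 = 276 true density bands beyond the high-density stress band.
Dividing by 2 density bands per year: 276 / 2 = 138 years.
The density band at the growth surface is 1900 CE, so the high-density stress band dates to 1900 − 138 = 1762 CE.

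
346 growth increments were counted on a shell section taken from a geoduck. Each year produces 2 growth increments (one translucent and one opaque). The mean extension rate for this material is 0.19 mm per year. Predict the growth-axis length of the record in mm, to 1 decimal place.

346 growth increments at 2 per year is 346 / 2 = 173 years.
Length ≈ 0.19 × 173 = 32.9 mm.

32.9 mm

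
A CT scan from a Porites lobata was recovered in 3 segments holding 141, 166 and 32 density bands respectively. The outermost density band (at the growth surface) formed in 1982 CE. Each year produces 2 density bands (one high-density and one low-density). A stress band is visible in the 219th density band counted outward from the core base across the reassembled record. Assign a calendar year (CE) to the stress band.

1922 CE

Total density bands = 141 + 166 + 32 = 339.
339 − 219 = 120 density bands lie beyond the stress band toward the growth surface.
120 density bands at 2 per year is 120 / 2 = 60 years.
1982 − 60 = 1922 CE.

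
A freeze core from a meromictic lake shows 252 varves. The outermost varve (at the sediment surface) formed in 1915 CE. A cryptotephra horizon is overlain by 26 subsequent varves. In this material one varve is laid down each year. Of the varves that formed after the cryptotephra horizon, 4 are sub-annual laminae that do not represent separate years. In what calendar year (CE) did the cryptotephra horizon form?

26 varves formed after the cryptotephra horizon.
Excluding 4 false varves: 26 − 4 = 22.
Counting back 22 years from 1915 CE places the cryptotephra horizon in 1915 − 22 = 1893 CE.

1893 CE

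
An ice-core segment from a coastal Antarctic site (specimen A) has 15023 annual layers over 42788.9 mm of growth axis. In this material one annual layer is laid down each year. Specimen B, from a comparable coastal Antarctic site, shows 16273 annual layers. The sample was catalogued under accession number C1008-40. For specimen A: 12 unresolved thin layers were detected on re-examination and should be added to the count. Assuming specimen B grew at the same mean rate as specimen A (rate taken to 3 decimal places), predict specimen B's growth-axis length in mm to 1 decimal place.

46313.0 mm

Specimen A: true annual layer count = 15023 + 12 = 15035.
A: 42788.9 mm over 15035 years gives 42788.9 / 15035 ≈ 2.846 mm/yr.
B's length ≈ 2.846 × 16273 = 46313.0 mm.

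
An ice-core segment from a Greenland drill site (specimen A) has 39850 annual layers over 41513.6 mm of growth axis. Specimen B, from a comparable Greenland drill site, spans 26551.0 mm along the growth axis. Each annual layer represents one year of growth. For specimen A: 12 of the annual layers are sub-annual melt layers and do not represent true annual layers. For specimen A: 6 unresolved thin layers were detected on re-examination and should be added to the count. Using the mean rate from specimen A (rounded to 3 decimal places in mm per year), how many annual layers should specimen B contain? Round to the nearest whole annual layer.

25481 annual layers

Specimen A: correcting the raw count gives 39850 − 12 + 6 = 39844 true annual layers.
A: Extension rate ≈ 41513.6 / 39844 = 1.042 mm per year.
Specimen B: 26551.0 mm / 1.042 mm per year = 25480.81 years ≈ 25481 annual layers.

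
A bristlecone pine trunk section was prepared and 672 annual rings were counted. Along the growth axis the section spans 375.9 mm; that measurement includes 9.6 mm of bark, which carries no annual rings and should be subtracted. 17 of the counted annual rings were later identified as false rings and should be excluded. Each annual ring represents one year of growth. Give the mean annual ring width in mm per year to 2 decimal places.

0.56 mm per year

True annual ring count = 672 − 17 = 655.
Removing the 9.6 mm offcut leaves 375.9 − 9.6 = 366.3 mm.
Mean rate = 366.3 mm / 655 years ≈ 0.56 mm per year.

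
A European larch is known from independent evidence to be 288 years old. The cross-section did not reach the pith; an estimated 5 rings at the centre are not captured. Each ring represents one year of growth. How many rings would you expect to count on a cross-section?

Expected rings over 288 years: 288.
Subtracting the 5 rings not captured gives 288 − 5 = 283 rings in the record.

283 rings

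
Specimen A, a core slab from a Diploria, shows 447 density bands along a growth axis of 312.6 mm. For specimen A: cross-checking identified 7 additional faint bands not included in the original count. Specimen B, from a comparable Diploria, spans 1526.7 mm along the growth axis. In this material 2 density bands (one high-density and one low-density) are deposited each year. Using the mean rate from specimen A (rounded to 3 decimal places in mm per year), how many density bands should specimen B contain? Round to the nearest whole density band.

2217 density bands

Specimen A: after corrections the count is 447 + 7 = 454 density bands.
Specimen A: dividing by 2 density bands per year: 454 / 2 = 227 years.
A: 312.6 mm over 227 years gives 312.6 / 227 ≈ 1.377 mm/year.
For B, 1526.7 / 1.377 = 1108.71 years; at 2 density bands per year that is 1108.71 × 2 ≈ 2217 density bands.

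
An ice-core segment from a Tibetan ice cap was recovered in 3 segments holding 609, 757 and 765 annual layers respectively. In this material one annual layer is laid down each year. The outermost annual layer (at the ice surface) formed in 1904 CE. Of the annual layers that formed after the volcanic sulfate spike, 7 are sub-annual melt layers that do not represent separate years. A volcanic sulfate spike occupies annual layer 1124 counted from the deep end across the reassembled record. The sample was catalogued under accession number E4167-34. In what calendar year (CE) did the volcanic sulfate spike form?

904 CE

Total annual layers = 609 + 757 + 765 = 2131.
2131 − 1124 = 1007 annual layers lie beyond the volcanic sulfate spike toward the ice surface.
Removing the 7 false annual layers leaves 1007 − 7 = 1000 true annual layers beyond the volcanic sulfate spike.
Counting back 1000 years from 1904 CE places the volcanic sulfate spike in 1904 − 1000 = 904 CE.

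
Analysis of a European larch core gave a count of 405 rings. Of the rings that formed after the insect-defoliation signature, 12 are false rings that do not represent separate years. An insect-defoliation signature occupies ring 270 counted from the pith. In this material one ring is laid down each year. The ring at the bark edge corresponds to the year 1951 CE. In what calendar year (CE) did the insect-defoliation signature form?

1828 CE

Between ring 270 and the bark edge there are 405 − 270 = 135 rings.
Removing the 12 false rings leaves 135 − 12 = 123 true rings beyond the insect-defoliation signature.
The ring at the bark edge is 1951 CE, so the insect-defoliation signature dates to 1951 − 123 = 1828 CE.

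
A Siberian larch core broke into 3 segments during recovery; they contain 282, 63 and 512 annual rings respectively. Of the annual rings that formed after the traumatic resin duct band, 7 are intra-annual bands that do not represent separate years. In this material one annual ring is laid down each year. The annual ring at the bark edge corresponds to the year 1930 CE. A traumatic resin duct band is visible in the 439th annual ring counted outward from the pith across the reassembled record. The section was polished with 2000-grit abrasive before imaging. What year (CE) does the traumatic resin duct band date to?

1519 CE

Total annual rings = 282 + 63 + 512 = 857.
Between annual ring 439 and the bark edge there are 857 − 439 = 418 annual rings.
Removing the 7 false annual rings leaves 418 − 7 = 411 true annual rings beyond the traumatic resin duct band.
Counting back 411 years from 1930 CE places the traumatic resin duct band in 1930 − 411 = 1519 CE.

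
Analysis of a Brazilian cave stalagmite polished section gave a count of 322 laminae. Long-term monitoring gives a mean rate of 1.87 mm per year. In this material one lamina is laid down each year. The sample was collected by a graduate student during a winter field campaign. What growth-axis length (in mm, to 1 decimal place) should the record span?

322 years of growth are recorded.
322 years at 1.87 mm/year gives 1.87 × 322 = 602.1 mm.

602.1 mm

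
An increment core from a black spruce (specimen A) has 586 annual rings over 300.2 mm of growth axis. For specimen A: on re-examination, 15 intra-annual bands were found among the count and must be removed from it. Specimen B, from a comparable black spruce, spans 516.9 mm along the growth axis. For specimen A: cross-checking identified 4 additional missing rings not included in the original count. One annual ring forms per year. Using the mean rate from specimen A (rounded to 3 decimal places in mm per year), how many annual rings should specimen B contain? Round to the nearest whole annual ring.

990 annual rings

Specimen A: after corrections the count is 586 − 15 + 4 = 575 annual rings.
A: Mean rate = 300.2 mm / 575 years ≈ 0.522 mm per year.
Specimen B: 516.9 mm / 0.522 mm per year = 990.23 years ≈ 990 annual rings.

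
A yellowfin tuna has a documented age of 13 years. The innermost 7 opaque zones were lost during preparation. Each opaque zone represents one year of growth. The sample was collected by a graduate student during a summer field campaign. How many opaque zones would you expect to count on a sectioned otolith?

One opaque zone per year gives 13 opaque zones over 13 years.
Subtracting the 7 opaque zones not captured gives 13 − 7 = 6 opaque zones in the record.

6 opaque zones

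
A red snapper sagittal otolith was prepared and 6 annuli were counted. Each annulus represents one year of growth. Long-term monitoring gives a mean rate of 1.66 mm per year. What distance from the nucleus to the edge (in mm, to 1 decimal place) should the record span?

10.0 mm

6 years of growth are recorded.
Length ≈ 1.66 × 6 = 10.0 mm.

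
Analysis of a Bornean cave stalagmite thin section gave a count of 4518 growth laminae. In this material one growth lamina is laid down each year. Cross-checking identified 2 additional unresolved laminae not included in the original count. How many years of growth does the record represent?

4520 yr

Correcting the raw count gives 4518 + 2 = 4520 true growth laminae.
One growth lamina per year makes the duration 4520 years.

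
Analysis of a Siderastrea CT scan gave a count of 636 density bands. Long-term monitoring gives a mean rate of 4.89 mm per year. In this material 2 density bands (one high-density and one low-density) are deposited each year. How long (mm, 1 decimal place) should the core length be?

1555.0 mm

636 density bands at 2 per year is 636 / 2 = 318 years.
Length ≈ 4.89 × 318 = 1555.0 mm.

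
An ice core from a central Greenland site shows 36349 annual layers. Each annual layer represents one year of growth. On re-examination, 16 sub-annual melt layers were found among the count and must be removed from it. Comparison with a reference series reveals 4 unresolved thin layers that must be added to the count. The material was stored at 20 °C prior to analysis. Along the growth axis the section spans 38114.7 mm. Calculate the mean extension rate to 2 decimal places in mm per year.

After corrections the count is 36349 − 16 + 4 = 36337 annual layers.
Mean rate = 38114.7 mm / 36337 years ≈ 1.05 mm per year.

1.05 mm per year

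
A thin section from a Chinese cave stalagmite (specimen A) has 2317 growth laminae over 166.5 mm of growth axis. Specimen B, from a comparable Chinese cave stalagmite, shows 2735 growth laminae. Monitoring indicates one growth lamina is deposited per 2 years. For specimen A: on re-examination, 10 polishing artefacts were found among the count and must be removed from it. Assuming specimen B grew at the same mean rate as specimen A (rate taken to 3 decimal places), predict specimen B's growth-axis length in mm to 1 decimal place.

Specimen A: after corrections the count is 2317 − 10 = 2307 growth laminae.
Specimen A: 2307 growth laminae at 2 years each span 2307 × 2 = 4614 years.
A: Mean rate = 166.5 mm / 4614 years ≈ 0.036 mm/year.
Specimen B: at 2 years per growth lamina, 2735 × 2 = 5470 years. Length of B = 0.036 × 5470 = 196.9 mm.

196.9 mm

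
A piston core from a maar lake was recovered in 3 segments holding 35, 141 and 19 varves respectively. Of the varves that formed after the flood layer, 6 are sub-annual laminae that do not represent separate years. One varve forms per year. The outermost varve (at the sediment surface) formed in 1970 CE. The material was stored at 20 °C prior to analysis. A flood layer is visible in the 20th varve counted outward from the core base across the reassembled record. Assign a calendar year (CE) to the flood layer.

1801 CE

Total varves = 35 + 141 + 19 = 195.
Between varve 20 and the sediment surface there are 195 − 20 = 175 varves.
175 − 6 false = 169 true varves after the flood layer.
The varve at the sediment surface is 1970 CE, so the flood layer dates to 1970 − 169 = 1801 CE.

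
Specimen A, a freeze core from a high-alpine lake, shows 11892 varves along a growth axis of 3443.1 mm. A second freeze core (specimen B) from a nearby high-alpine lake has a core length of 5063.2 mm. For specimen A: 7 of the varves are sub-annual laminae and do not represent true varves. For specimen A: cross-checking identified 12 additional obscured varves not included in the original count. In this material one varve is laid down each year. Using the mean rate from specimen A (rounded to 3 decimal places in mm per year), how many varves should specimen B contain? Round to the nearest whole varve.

Specimen A: after corrections the count is 11892 − 7 + 12 = 11897 varves.
A: Mean rate = 3443.1 mm / 11897 years ≈ 0.289 mm per year.
For B, 5063.2 / 0.289 = 17519.72 years ≈ 17520 varves.

17520 varves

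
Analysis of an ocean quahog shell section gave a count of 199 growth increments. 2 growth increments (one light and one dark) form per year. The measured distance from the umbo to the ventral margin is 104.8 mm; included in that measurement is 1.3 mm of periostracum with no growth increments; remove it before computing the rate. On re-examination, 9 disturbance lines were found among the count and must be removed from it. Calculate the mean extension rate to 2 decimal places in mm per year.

1.09 mm per year

Correcting the raw count gives 199 − 9 = 190 true growth increments.
190 growth increments at 2 per year is 190 / 2 = 95 years.
The growth record spans 104.8 − 1.3 = 103.5 mm.
103.5 mm over 95 years gives 103.5 / 95 ≈ 1.09 mm per year.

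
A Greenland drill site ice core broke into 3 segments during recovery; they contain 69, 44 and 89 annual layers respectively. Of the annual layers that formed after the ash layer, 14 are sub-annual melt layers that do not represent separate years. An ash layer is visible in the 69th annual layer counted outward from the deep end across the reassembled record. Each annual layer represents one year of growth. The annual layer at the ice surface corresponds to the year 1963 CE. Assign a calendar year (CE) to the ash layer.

1844 CE

Total annual layers = 69 + 44 + 89 = 202.
Between annual layer 69 and the ice surface there are 202 − 69 = 133 annual layers.
Removing the 14 false annual layers leaves 133 − 14 = 119 true annual layers beyond the ash layer.
The annual layer at the ice surface is 1963 CE, so the ash layer dates to 1963 − 119 = 1844 CE.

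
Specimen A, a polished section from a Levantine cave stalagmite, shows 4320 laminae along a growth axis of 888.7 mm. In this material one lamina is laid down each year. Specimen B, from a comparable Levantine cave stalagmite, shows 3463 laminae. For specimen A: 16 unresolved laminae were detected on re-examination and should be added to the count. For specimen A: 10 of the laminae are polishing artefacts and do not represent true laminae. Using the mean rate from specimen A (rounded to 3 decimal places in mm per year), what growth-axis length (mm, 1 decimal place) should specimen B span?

Specimen A: true lamina count = 4320 − 10 + 16 = 4326.
A: 888.7 mm over 4326 years gives 888.7 / 4326 ≈ 0.205 mm/yr.
B's length ≈ 0.205 × 3463 = 709.9 mm.

709.9 mm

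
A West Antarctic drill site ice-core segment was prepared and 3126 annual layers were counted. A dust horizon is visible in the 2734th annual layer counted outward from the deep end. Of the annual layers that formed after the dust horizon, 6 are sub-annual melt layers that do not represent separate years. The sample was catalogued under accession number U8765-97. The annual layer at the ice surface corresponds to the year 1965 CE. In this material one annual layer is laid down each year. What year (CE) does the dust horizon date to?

1579 CE

3126 − 2734 = 392 annual layers lie beyond the dust horizon toward the ice surface.
Excluding 6 false annual layers: 392 − 6 = 386.
The annual layer at the ice surface is 1965 CE, so the dust horizon dates to 1965 − 386 = 1579 CE.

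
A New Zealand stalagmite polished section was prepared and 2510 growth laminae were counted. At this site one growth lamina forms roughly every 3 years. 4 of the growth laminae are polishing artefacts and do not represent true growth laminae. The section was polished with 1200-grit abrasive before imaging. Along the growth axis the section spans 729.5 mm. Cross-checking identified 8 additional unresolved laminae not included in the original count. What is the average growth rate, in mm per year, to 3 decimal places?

0.097 mm per year

True growth lamina count = 2510 − 4 + 8 = 2514.
Multiplying by 3 years per growth lamina: 2514 × 3 = 7542 years.
729.5 mm over 7542 years gives 729.5 / 7542 ≈ 0.097 mm per year.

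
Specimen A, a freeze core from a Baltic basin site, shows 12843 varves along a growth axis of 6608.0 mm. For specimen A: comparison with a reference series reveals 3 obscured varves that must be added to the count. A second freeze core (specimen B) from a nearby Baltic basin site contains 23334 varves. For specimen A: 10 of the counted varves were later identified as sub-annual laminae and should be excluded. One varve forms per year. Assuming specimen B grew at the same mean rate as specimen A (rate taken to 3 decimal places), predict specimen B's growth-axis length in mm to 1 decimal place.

Specimen A: true varve count = 12843 − 10 + 3 = 12836.
A: Mean rate = 6608.0 mm / 12836 years ≈ 0.515 mm per year.
B's length ≈ 0.515 × 23334 = 12017.0 mm.

12017.0 mm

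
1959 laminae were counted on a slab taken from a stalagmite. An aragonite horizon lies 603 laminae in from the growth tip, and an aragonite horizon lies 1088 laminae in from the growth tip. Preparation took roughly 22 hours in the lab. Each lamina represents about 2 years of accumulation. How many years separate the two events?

970 yr

1088 − 603 = 485 laminae lie between the two events.
At 2 years per lamina, 485 × 2 = 970 years.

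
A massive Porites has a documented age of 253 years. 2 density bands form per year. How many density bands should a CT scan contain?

Expected density bands: 253 × 2 = 506.
So 506 density bands should be present.

506 density bands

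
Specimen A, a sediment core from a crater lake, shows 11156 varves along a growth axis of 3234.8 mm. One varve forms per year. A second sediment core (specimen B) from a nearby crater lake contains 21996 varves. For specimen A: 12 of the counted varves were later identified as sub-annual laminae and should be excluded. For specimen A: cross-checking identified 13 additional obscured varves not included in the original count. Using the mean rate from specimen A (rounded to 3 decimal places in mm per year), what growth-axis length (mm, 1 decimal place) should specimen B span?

Specimen A: adjusted count: 11156 − 12 + 13 = 11157 varves.
A: 3234.8 mm over 11157 years gives 3234.8 / 11157 ≈ 0.290 mm per year.
B's length ≈ 0.290 × 21996 = 6378.8 mm.

6378.8 mm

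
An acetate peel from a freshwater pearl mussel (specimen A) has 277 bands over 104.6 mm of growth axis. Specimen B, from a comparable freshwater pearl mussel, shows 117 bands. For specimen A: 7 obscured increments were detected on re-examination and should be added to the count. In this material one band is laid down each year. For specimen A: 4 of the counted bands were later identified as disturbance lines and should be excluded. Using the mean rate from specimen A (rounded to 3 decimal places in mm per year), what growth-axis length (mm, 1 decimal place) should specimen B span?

Specimen A: adjusted count: 277 − 4 + 7 = 280 bands.
A: 104.6 mm over 280 years gives 104.6 / 280 ≈ 0.374 mm per year.
Length of B = 0.374 × 117 = 43.8 mm.

43.8 mm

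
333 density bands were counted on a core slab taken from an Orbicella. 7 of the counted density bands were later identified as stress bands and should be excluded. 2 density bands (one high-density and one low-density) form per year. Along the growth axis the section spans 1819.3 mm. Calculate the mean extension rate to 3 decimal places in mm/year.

11.161 mm/year

After corrections the count is 333 − 7 = 326 density bands.
326 density bands at 2 per year is 326 / 2 = 163 years.
Mean rate = 1819.3 mm / 163 years ≈ 11.161 mm/year.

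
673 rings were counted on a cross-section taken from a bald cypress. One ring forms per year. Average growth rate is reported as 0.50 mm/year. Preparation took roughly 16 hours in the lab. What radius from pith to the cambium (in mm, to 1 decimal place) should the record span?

The record spans 673 years at 0.50 mm per year.
Length ≈ 0.50 × 673 = 336.5 mm.

336.5 mm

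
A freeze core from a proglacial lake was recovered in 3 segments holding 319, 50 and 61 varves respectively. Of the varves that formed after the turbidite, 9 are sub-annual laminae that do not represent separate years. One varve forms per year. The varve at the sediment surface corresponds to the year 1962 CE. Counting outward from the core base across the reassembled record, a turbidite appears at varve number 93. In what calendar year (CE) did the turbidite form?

1634 CE

Total varves = 319 + 50 + 61 = 430.
430 − 93 = 337 varves lie beyond the turbidite toward the sediment surface.
Removing the 9 false varves leaves 337 − 9 = 328 true varves beyond the turbidite.
Counting back 328 years from 1962 CE places the turbidite in 1962 − 328 = 1634 CE.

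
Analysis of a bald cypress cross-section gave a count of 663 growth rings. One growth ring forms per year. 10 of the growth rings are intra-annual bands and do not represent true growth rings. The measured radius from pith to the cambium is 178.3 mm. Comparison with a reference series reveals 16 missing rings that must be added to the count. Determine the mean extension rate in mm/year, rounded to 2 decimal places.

Correcting the raw count gives 663 − 10 + 16 = 669 true growth rings.
178.3 mm over 669 years gives 178.3 / 669 ≈ 0.27 mm/year.

0.27 mm/year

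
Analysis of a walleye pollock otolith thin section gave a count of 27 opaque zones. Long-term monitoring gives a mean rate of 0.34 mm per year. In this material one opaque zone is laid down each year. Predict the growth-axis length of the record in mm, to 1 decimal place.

9.2 mm

27 years of growth are recorded.
Length ≈ 0.34 × 27 = 9.2 mm.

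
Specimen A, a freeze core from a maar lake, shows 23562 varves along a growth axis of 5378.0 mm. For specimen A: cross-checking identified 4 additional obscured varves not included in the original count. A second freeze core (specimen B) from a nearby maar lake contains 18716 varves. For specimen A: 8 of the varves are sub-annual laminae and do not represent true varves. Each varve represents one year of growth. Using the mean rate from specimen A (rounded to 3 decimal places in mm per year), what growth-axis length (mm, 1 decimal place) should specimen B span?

4267.2 mm

Specimen A: adjusted count: 23562 − 8 + 4 = 23558 varves.
A: Extension rate ≈ 5378.0 / 23558 = 0.228 mm/year.
Length of B = 0.228 × 18716 = 4267.2 mm.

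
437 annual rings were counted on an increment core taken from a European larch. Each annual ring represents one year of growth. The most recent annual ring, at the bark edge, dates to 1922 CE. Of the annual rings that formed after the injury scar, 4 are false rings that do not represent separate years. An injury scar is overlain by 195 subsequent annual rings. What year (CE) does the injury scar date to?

1731 CE

195 annual rings formed after the injury scar.
195 − 4 false = 191 true annual rings after the injury scar.
1922 − 191 = 1731 CE.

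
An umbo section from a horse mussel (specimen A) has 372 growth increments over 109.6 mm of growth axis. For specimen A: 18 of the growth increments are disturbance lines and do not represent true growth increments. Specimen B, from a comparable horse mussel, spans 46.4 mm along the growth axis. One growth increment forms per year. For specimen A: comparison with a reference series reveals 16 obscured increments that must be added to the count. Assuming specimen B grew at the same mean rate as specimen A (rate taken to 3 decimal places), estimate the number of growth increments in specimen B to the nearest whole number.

157 growth increments

Specimen A: after corrections the count is 372 − 18 + 16 = 370 growth increments.
A: Extension rate ≈ 109.6 / 370 = 0.296 mm/year.
For B, 46.4 / 0.296 = 156.76 years ≈ 157 growth increments.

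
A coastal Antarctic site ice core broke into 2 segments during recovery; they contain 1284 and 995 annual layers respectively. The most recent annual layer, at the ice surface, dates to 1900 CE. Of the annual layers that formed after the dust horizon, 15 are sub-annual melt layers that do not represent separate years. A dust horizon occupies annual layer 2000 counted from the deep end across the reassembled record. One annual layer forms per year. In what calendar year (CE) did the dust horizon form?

Total annual layers = 1284 + 995 = 2279.
Between annual layer 2000 and the ice surface there are 2279 − 2000 = 279 annual layers.
Excluding 15 false annual layers: 279 − 15 = 264.
The annual layer at the ice surface is 1900 CE, so the dust horizon dates to 1900 − 264 = 1636 CE.

1636 CE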